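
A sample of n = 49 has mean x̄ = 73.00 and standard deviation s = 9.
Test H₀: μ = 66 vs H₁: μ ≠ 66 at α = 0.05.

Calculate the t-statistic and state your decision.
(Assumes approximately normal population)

df = n - 1 = 48
SE = s/√n = 9/√49 = 1.2857
t = (x̄ - μ₀)/SE = (73.00 - 66)/1.2857 = 5.4445
Critical value: t_{0.025,48} = ±2.011
p-value < 0.0001
Decision: reject H₀

Answer: t = 5.4445, reject H₀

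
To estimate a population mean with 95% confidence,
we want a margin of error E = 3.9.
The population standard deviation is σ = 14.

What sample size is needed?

z_0.025 = 1.960
n = (z×σ/E)² = (1.960×14/3.9)²
n = 49.5039
Round up: n = 50

Answer: n = 50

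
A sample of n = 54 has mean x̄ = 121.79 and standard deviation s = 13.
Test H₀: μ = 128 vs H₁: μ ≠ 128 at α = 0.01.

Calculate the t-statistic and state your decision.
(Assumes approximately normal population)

Answer: t = -3.5103, reject H₀

Derivation:
df = n - 1 = 53
SE = s/√n = 13/√54 = 1.7691
t = (x̄ - μ₀)/SE = (121.79 - 128)/1.7691 = -3.5103
Critical value: t_{0.005,53} = ±2.672
p-value ≈ 0.0009
Decision: reject H₀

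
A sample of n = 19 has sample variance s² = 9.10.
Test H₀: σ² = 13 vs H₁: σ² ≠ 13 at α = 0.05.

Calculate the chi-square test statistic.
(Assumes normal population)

Answer: χ² = 12.6000, fail to reject H₀

Derivation:
df = n - 1 = 18
χ² = (n-1)s²/σ₀² = 18×9.10/13 = 12.6000
Critical values: χ²_{0.975,18} = 8.231, χ²_{0.025,18} = 31.526
Rejection region: χ² < 8.231 or χ² > 31.526
Decision: fail to reject H₀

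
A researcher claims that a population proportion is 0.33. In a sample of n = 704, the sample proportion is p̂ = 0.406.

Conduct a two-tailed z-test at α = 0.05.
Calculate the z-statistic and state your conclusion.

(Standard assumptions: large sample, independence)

Answer: z = 4.2885, reject H₀

Derivation:
H₀: p = 0.33, H₁: p ≠ 0.33
Standard error: SE = √(p₀(1-p₀)/n) = √(0.33×0.67/704) = 0.017722
z-statistic: z = (p̂ - p₀)/SE = (0.406 - 0.33)/0.017722 = 4.2885
Critical value: z_0.025 = ±1.960
p-value < 0.0001
Decision: reject H₀ at α = 0.05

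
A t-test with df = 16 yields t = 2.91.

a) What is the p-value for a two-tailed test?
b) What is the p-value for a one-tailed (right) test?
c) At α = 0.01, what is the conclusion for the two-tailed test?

Using t-distribution with df = 16:
a) Two-tailed: p = 2×P(T > 2.91) = 0.0102
b) One-tailed: p = P(T > 2.91) = 0.0051
c) 0.0102 ≥ 0.01, fail to reject H₀

Answer: a) 0.0102, b) 0.0051, c) fail to reject H₀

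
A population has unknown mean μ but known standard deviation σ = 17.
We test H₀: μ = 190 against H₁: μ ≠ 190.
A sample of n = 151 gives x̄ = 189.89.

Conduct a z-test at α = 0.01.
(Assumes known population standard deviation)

Standard error: SE = σ/√n = 17/√151 = 1.3834
z-statistic: z = (x̄ - μ₀)/SE = (189.89 - 190)/1.3834 = -0.0795
Critical value: ±2.576
p-value = 0.9366
Decision: fail to reject H₀

Answer: z = -0.0795, fail to reject H₀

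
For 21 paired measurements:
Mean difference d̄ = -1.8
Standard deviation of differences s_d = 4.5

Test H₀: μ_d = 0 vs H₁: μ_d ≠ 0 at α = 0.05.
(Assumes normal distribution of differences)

Answer: t = -1.8330, fail to reject H₀

Derivation:
df = n - 1 = 20
SE = s_d/√n = 4.5/√21 = 0.9820
t = d̄/SE = -1.8/0.9820 = -1.8330
Critical value: t_{0.025,20} = ±2.086
p-value ≈ 0.0817
Decision: fail to reject H₀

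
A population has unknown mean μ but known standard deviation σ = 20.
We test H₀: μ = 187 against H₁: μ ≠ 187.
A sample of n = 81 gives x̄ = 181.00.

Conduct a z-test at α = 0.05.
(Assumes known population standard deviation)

Answer: z = -2.7000, reject H₀

Derivation:
Standard error: SE = σ/√n = 20/√81 = 2.2222
z-statistic: z = (x̄ - μ₀)/SE = (181.00 - 187)/2.2222 = -2.7000
Critical value: ±1.960
p-value = 0.0069
Decision: reject H₀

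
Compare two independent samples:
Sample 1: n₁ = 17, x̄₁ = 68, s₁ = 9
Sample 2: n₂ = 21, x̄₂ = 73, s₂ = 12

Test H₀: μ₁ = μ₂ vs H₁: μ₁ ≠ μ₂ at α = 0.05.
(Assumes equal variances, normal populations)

Answer: t = -1.4229, fail to reject H₀

Derivation:
Pooled variance: s²_p = [16×9² + 20×12²]/(36) = 116.0000
s_p = 10.7703
SE = s_p×√(1/n₁ + 1/n₂) = 10.7703×√(1/17 + 1/21) = 3.5139
t = (x̄₁ - x̄₂)/SE = (68 - 73)/3.5139 = -1.4229
df = 36, t-critical = ±2.028
Decision: fail to reject H₀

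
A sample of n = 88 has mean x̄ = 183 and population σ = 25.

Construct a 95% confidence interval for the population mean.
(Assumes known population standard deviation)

Answer: (177.7766, 188.2234)

Derivation:
Confidence level: 95%, α = 0.05
z_0.025 = 1.960
SE = σ/√n = 25/√88 = 2.6650
Margin of error = 1.960 × 2.6650 = 5.2234
CI: x̄ ± margin = 183 ± 5.2234
CI: (177.7766, 188.2234)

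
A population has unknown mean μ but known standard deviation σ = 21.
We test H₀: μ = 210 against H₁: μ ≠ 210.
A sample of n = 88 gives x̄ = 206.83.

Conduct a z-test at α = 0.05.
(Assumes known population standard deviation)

Answer: z = -1.4161, fail to reject H₀

Derivation:
Standard error: SE = σ/√n = 21/√88 = 2.2386
z-statistic: z = (x̄ - μ₀)/SE = (206.83 - 210)/2.2386 = -1.4161
Critical value: ±1.960
p-value = 0.1567
Decision: fail to reject H₀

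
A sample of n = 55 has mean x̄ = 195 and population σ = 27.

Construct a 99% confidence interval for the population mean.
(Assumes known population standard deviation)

Answer: (185.6216, 204.3784)

Derivation:
Confidence level: 99%, α = 0.01
z_0.005 = 2.576
SE = σ/√n = 27/√55 = 3.6407
Margin of error = 2.576 × 3.6407 = 9.3784
CI: x̄ ± margin = 195 ± 9.3784
CI: (185.6216, 204.3784)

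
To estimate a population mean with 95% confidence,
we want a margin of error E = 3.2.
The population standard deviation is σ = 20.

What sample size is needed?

z_0.025 = 1.960
n = (z×σ/E)² = (1.960×20/3.2)²
n = 150.0625
Round up: n = 151

Answer: n = 151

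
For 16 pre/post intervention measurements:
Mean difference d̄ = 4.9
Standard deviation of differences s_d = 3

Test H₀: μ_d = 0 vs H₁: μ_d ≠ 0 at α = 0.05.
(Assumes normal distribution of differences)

Answer: t = 6.5333, reject H₀

Derivation:
df = n - 1 = 15
SE = s_d/√n = 3/√16 = 0.7500
t = d̄/SE = 4.9/0.7500 = 6.5333
Critical value: t_{0.025,15} = ±2.131
p-value < 0.0001
Decision: reject H₀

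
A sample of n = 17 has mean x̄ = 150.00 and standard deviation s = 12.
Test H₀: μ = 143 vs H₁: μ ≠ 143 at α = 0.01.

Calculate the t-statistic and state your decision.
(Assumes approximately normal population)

Answer: t = 2.4052, fail to reject H₀

Derivation:
df = n - 1 = 16
SE = s/√n = 12/√17 = 2.9104
t = (x̄ - μ₀)/SE = (150.00 - 143)/2.9104 = 2.4052
Critical value: t_{0.005,16} = ±2.921
p-value ≈ 0.0286
Decision: fail to reject H₀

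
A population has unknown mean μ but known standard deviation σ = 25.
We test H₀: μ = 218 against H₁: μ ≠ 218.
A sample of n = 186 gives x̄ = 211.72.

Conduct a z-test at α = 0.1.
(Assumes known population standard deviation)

Standard error: SE = σ/√n = 25/√186 = 1.8331
z-statistic: z = (x̄ - μ₀)/SE = (211.72 - 218)/1.8331 = -3.4259
Critical value: ±1.645
p-value = 0.0006
Decision: reject H₀

Answer: z = -3.4259, reject H₀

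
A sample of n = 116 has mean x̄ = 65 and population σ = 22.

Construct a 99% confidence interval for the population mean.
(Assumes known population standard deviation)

Confidence level: 99%, α = 0.01
z_0.005 = 2.576
SE = σ/√n = 22/√116 = 2.0426
Margin of error = 2.576 × 2.0426 = 5.2617
CI: x̄ ± margin = 65 ± 5.2617
CI: (59.7383, 70.2617)

Answer: (59.7383, 70.2617)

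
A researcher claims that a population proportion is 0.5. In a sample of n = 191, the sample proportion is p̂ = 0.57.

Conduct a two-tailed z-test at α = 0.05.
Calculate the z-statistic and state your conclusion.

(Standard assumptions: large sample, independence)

H₀: p = 0.5, H₁: p ≠ 0.5
Standard error: SE = √(p₀(1-p₀)/n) = √(0.5×0.5/191) = 0.036179
z-statistic: z = (p̂ - p₀)/SE = (0.57 - 0.5)/0.036179 = 1.9348
Critical value: z_0.025 = ±1.960
p-value = 0.0530
Decision: fail to reject H₀ at α = 0.05

Answer: z = 1.9348, fail to reject H₀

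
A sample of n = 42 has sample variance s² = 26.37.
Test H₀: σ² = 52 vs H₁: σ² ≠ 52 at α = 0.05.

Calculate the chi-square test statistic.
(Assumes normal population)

df = n - 1 = 41
χ² = (n-1)s²/σ₀² = 41×26.37/52 = 20.7917
Critical values: χ²_{0.975,41} = 25.215, χ²_{0.025,41} = 60.561
Rejection region: χ² < 25.215 or χ² > 60.561
Decision: reject H₀

Answer: χ² = 20.7917, reject H₀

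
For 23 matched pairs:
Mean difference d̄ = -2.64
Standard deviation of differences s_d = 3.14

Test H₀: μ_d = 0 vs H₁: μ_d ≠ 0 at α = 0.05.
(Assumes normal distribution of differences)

df = n - 1 = 22
SE = s_d/√n = 3.14/√23 = 0.6547
t = d̄/SE = -2.64/0.6547 = -4.0324
Critical value: t_{0.025,22} = ±2.074
p-value ≈ 0.0006
Decision: reject H₀

Answer: t = -4.0324, reject H₀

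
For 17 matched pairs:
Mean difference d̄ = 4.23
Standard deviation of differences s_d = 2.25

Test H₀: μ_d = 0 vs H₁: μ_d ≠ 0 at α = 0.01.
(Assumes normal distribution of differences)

Answer: t = 7.7515, reject H₀

Derivation:
df = n - 1 = 16
SE = s_d/√n = 2.25/√17 = 0.5457
t = d̄/SE = 4.23/0.5457 = 7.7515
Critical value: t_{0.005,16} = ±2.921
p-value < 0.0001
Decision: reject H₀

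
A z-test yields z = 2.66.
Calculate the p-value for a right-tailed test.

Answer: p-value ≈ 0.0039

Derivation:
For z = 2.66:
p = P(Z > 2.66) = 1 - Φ(2.66) = 0.0039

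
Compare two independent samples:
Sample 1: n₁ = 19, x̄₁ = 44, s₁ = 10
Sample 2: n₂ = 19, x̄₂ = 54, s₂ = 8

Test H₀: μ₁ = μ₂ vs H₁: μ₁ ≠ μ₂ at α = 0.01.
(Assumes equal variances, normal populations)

Answer: t = -3.4037, reject H₀

Derivation:
Pooled variance: s²_p = [18×10² + 18×8²]/(36) = 82.0000
s_p = 9.0554
SE = s_p×√(1/n₁ + 1/n₂) = 9.0554×√(1/19 + 1/19) = 2.9380
t = (x̄₁ - x̄₂)/SE = (44 - 54)/2.9380 = -3.4037
df = 36, t-critical = ±2.719
Decision: reject H₀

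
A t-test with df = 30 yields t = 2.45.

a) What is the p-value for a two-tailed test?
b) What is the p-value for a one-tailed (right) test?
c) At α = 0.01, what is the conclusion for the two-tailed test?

Answer: a) 0.0203, b) 0.0102, c) fail to reject H₀

Derivation:
Using t-distribution with df = 30:
a) Two-tailed: p = 2×P(T > 2.45) = 0.0203
b) One-tailed: p = P(T > 2.45) = 0.0102
c) 0.0203 ≥ 0.01, fail to reject H₀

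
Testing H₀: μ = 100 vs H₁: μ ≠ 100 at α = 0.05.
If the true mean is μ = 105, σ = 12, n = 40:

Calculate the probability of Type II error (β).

Answer: β ≈ 0.2498

Derivation:
SE = σ/√n = 12/√40 = 1.8974
Critical values: μ₀ ± z_0.025×SE = 100 ± 1.960×1.8974
Acceptance region: (96.2811, 103.7189)
Under H₁ (μ = 105): z_high = (103.7189 - 105)/1.8974 = -0.6752, z_low = (96.2811 - 105)/1.8974 = -4.5952
β = P(not reject | H₁) = Φ(-0.6752) - Φ(-4.5952) ≈ 0.2498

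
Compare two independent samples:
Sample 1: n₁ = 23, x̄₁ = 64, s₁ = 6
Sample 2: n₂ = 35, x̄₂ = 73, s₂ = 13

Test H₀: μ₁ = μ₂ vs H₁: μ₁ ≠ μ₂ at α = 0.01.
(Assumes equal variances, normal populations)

Pooled variance: s²_p = [22×6² + 34×13²]/(56) = 116.7500
s_p = 10.8051
SE = s_p×√(1/n₁ + 1/n₂) = 10.8051×√(1/23 + 1/35) = 2.9003
t = (x̄₁ - x̄₂)/SE = (64 - 73)/2.9003 = -3.1031
df = 56, t-critical = ±2.667
Decision: reject H₀

Answer: t = -3.1031, reject H₀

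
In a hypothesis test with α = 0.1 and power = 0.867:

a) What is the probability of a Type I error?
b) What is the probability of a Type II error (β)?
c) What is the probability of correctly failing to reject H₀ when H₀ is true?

Answer: a) 0.1, b) 0.133, c) 0.9

Derivation:
a) Type I error probability = α = 0.1
b) Power = P(reject H₀ | H₁ true) = 1 - β = 0.867, so Type II error probability = β = 1 - Power = 0.133
c) P(fail to reject H₀ | H₀ true) = 1 - α = 0.9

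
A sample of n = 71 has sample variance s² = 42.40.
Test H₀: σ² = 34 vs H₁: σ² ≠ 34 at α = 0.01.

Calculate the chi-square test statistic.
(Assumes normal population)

df = n - 1 = 70
χ² = (n-1)s²/σ₀² = 70×42.40/34 = 87.2941
Critical values: χ²_{0.995,70} = 43.275, χ²_{0.005,70} = 104.215
Rejection region: χ² < 43.275 or χ² > 104.215
Decision: fail to reject H₀

Answer: χ² = 87.2941, fail to reject H₀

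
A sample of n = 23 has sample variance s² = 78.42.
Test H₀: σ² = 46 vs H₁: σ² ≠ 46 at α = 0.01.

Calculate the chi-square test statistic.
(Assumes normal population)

df = n - 1 = 22
χ² = (n-1)s²/σ₀² = 22×78.42/46 = 37.5052
Critical values: χ²_{0.995,22} = 8.643, χ²_{0.005,22} = 42.796
Rejection region: χ² < 8.643 or χ² > 42.796
Decision: fail to reject H₀

Answer: χ² = 37.5052, fail to reject H₀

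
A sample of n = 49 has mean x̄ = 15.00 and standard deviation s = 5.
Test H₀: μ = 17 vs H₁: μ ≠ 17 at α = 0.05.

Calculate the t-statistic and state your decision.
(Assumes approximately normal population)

df = n - 1 = 48
SE = s/√n = 5/√49 = 0.7143
t = (x̄ - μ₀)/SE = (15.00 - 17)/0.7143 = -2.7999
Critical value: t_{0.025,48} = ±2.011
p-value ≈ 0.0073
Decision: reject H₀

Answer: t = -2.7999, reject H₀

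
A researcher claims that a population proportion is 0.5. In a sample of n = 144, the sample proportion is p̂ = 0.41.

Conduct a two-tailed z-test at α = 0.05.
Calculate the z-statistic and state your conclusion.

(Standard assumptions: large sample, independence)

Answer: z = -2.1600, reject H₀

Derivation:
H₀: p = 0.5, H₁: p ≠ 0.5
Standard error: SE = √(p₀(1-p₀)/n) = √(0.5×0.5/144) = 0.041667
z-statistic: z = (p̂ - p₀)/SE = (0.41 - 0.5)/0.041667 = -2.1600
Critical value: z_0.025 = ±1.960
p-value = 0.0308
Decision: reject H₀ at α = 0.05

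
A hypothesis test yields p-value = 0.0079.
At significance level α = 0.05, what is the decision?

Compare p-value to α:
0.0079 < 0.05
Decision: reject H₀

Answer: reject H₀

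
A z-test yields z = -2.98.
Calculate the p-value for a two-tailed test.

For z = -2.98:
p = 2×P(Z > |-2.98|) = 2×(1 - Φ(2.98)) = 0.0029

Answer: p-value ≈ 0.0029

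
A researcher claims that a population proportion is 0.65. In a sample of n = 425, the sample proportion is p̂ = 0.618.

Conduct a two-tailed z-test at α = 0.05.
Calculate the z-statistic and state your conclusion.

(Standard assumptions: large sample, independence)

Answer: z = -1.3831, fail to reject H₀

Derivation:
H₀: p = 0.65, H₁: p ≠ 0.65
Standard error: SE = √(p₀(1-p₀)/n) = √(0.65×0.35/425) = 0.023136
z-statistic: z = (p̂ - p₀)/SE = (0.618 - 0.65)/0.023136 = -1.3831
Critical value: z_0.025 = ±1.960
p-value = 0.1666
Decision: fail to reject H₀ at α = 0.05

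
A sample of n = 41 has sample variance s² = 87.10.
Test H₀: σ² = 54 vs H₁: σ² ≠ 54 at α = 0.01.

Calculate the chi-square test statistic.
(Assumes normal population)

df = n - 1 = 40
χ² = (n-1)s²/σ₀² = 40×87.10/54 = 64.5185
Critical values: χ²_{0.995,40} = 20.707, χ²_{0.005,40} = 66.766
Rejection region: χ² < 20.707 or χ² > 66.766
Decision: fail to reject H₀

Answer: χ² = 64.5185, fail to reject H₀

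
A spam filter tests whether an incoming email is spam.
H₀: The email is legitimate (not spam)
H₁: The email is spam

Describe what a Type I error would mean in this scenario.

A Type I error (probability α) occurs when we reject a true H₀.
A Type II error (probability β) occurs when we fail to reject a false H₀.

Answer: Marking a legitimate email as spam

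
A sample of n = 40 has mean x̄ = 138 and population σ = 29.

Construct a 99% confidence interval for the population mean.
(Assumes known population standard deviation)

Confidence level: 99%, α = 0.01
z_0.005 = 2.576
SE = σ/√n = 29/√40 = 4.5853
Margin of error = 2.576 × 4.5853 = 11.8117
CI: x̄ ± margin = 138 ± 11.8117
CI: (126.1883, 149.8117)

Answer: (126.1883, 149.8117)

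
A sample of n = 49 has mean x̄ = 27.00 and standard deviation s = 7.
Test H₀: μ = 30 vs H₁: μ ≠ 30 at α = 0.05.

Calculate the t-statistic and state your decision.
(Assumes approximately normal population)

Answer: t = -3.0000, reject H₀

Derivation:
df = n - 1 = 48
SE = s/√n = 7/√49 = 1.0000
t = (x̄ - μ₀)/SE = (27.00 - 30)/1.0000 = -3.0000
Critical value: t_{0.025,48} = ±2.011
p-value ≈ 0.0043
Decision: reject H₀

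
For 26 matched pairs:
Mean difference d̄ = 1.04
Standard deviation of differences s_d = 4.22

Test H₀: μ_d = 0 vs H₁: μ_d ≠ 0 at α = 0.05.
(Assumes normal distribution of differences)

Answer: t = 1.2566, fail to reject H₀

Derivation:
df = n - 1 = 25
SE = s_d/√n = 4.22/√26 = 0.8276
t = d̄/SE = 1.04/0.8276 = 1.2566
Critical value: t_{0.025,25} = ±2.060
p-value ≈ 0.2205
Decision: fail to reject H₀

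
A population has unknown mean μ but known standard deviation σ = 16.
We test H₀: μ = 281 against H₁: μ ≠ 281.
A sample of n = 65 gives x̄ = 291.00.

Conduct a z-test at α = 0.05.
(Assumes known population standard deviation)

Standard error: SE = σ/√n = 16/√65 = 1.9846
z-statistic: z = (x̄ - μ₀)/SE = (291.00 - 281)/1.9846 = 5.0388
Critical value: ±1.960
p-value < 0.0001
Decision: reject H₀

Answer: z = 5.0388, reject H₀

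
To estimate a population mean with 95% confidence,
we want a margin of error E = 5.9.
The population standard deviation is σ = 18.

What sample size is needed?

z_0.025 = 1.960
n = (z×σ/E)² = (1.960×18/5.9)²
n = 35.7563
Round up: n = 36

Answer: n = 36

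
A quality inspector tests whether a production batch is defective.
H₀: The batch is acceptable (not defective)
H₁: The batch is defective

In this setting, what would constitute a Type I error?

Answer: Rejecting an acceptable batch

Derivation:
A Type I error (probability α) occurs when we reject a true H₀.
A Type II error (probability β) occurs when we fail to reject a false H₀.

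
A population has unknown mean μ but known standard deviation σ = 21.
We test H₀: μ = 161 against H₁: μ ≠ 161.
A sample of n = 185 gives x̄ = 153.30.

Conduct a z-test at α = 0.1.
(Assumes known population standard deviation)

Standard error: SE = σ/√n = 21/√185 = 1.5440
z-statistic: z = (x̄ - μ₀)/SE = (153.30 - 161)/1.5440 = -4.9870
Critical value: ±1.645
p-value < 0.0001
Decision: reject H₀

Answer: z = -4.9870, reject H₀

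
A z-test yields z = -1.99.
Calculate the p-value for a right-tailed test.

Answer: p-value ≈ 0.9767

Derivation:
For z = -1.99:
p = P(Z > -1.99) = 1 - Φ(-1.99) = 0.9767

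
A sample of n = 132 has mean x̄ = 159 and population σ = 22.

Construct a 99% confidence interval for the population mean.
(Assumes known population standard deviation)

Confidence level: 99%, α = 0.01
z_0.005 = 2.576
SE = σ/√n = 22/√132 = 1.9149
Margin of error = 2.576 × 1.9149 = 4.9328
CI: x̄ ± margin = 159 ± 4.9328
CI: (154.0672, 163.9328)

Answer: (154.0672, 163.9328)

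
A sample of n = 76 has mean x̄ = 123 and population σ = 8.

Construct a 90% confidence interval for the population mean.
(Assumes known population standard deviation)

Confidence level: 90%, α = 0.1
z_0.05 = 1.645
SE = σ/√n = 8/√76 = 0.9177
Margin of error = 1.645 × 0.9177 = 1.5096
CI: x̄ ± margin = 123 ± 1.5096
CI: (121.4904, 124.5096)

Answer: (121.4904, 124.5096)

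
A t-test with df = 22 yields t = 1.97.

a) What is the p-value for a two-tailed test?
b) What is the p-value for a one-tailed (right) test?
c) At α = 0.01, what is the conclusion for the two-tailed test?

Using t-distribution with df = 22:
a) Two-tailed: p = 2×P(T > 1.97) = 0.0616
b) One-tailed: p = P(T > 1.97) = 0.0308
c) 0.0616 ≥ 0.01, fail to reject H₀

Answer: a) 0.0616, b) 0.0308, c) fail to reject H₀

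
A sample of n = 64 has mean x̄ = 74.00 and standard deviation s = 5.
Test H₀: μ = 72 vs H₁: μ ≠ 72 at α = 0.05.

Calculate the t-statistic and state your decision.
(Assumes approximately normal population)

df = n - 1 = 63
SE = s/√n = 5/√64 = 0.6250
t = (x̄ - μ₀)/SE = (74.00 - 72)/0.6250 = 3.2000
Critical value: t_{0.025,63} = ±1.998
p-value ≈ 0.0022
Decision: reject H₀

Answer: t = 3.2000, reject H₀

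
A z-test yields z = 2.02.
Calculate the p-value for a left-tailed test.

For z = 2.02:
p = P(Z < 2.02) = Φ(2.02) = 0.9783

Answer: p-value ≈ 0.9783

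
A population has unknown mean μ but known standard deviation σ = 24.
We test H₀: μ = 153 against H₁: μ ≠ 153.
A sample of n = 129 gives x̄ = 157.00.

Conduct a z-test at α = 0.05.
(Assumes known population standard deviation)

Answer: z = 1.8930, fail to reject H₀

Derivation:
Standard error: SE = σ/√n = 24/√129 = 2.1131
z-statistic: z = (x̄ - μ₀)/SE = (157.00 - 153)/2.1131 = 1.8930
Critical value: ±1.960
p-value = 0.0584
Decision: fail to reject H₀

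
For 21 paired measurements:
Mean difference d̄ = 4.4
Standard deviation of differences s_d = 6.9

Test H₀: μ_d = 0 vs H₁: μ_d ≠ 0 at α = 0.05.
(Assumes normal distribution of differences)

Answer: t = 2.9222, reject H₀

Derivation:
df = n - 1 = 20
SE = s_d/√n = 6.9/√21 = 1.5057
t = d̄/SE = 4.4/1.5057 = 2.9222
Critical value: t_{0.025,20} = ±2.086
p-value ≈ 0.0084
Decision: reject H₀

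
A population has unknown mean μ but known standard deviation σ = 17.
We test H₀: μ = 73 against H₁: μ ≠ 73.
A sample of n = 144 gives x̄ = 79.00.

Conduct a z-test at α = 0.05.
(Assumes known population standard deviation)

Standard error: SE = σ/√n = 17/√144 = 1.4167
z-statistic: z = (x̄ - μ₀)/SE = (79.00 - 73)/1.4167 = 4.2352
Critical value: ±1.960
p-value < 0.0001
Decision: reject H₀

Answer: z = 4.2352, reject H₀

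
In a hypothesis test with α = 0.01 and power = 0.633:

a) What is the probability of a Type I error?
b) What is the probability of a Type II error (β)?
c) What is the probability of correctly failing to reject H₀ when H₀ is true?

Answer: a) 0.01, b) 0.367, c) 0.99

Derivation:
a) Type I error probability = α = 0.01
b) Power = P(reject H₀ | H₁ true) = 1 - β = 0.633, so Type II error probability = β = 1 - Power = 0.367
c) P(fail to reject H₀ | H₀ true) = 1 - α = 0.99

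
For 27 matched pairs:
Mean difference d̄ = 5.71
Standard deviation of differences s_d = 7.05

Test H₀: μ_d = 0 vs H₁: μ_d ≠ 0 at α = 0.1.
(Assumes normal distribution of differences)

Answer: t = 4.2084, reject H₀

Derivation:
df = n - 1 = 26
SE = s_d/√n = 7.05/√27 = 1.3568
t = d̄/SE = 5.71/1.3568 = 4.2084
Critical value: t_{0.05,26} = ±1.706
p-value ≈ 0.0003
Decision: reject H₀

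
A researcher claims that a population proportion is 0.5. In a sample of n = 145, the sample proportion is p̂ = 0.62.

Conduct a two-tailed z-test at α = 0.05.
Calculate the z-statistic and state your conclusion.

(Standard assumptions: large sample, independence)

Answer: z = 2.8900, reject H₀

Derivation:
H₀: p = 0.5, H₁: p ≠ 0.5
Standard error: SE = √(p₀(1-p₀)/n) = √(0.5×0.5/145) = 0.041523
z-statistic: z = (p̂ - p₀)/SE = (0.62 - 0.5)/0.041523 = 2.8900
Critical value: z_0.025 = ±1.960
p-value = 0.0039
Decision: reject H₀ at α = 0.05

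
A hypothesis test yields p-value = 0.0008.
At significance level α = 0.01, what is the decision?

Answer: reject H₀

Derivation:
Compare p-value to α:
0.0008 < 0.01
Decision: reject H₀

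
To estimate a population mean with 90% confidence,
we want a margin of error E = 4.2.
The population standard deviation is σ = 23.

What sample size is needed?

Answer: n = 82

Derivation:
z_0.05 = 1.645
n = (z×σ/E)² = (1.645×23/4.2)²
n = 81.1501
Round up: n = 82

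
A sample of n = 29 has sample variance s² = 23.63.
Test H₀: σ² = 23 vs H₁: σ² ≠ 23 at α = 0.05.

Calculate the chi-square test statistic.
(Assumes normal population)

df = n - 1 = 28
χ² = (n-1)s²/σ₀² = 28×23.63/23 = 28.7670
Critical values: χ²_{0.975,28} = 15.308, χ²_{0.025,28} = 44.461
Rejection region: χ² < 15.308 or χ² > 44.461
Decision: fail to reject H₀

Answer: χ² = 28.7670, fail to reject H₀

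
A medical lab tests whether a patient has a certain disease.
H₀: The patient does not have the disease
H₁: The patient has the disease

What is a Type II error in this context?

Answer: Failing to diagnose a patient who actually has the disease (false negative)

Derivation:
Type I error (α): Rejecting H₀ when H₀ is true
Type II error (β): Failing to reject H₀ when H₁ is true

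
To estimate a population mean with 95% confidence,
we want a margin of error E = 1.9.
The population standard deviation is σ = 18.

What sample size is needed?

z_0.025 = 1.960
n = (z×σ/E)² = (1.960×18/1.9)²
n = 344.7863
Round up: n = 345

Answer: n = 345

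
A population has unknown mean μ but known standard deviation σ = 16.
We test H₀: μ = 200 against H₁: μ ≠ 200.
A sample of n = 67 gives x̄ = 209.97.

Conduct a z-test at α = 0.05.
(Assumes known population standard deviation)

Standard error: SE = σ/√n = 16/√67 = 1.9547
z-statistic: z = (x̄ - μ₀)/SE = (209.97 - 200)/1.9547 = 5.1005
Critical value: ±1.960
p-value < 0.0001
Decision: reject H₀

Answer: z = 5.1005, reject H₀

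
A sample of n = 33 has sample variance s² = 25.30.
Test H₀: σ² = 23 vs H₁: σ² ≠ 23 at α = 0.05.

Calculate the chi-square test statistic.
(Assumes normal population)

df = n - 1 = 32
χ² = (n-1)s²/σ₀² = 32×25.30/23 = 35.2000
Critical values: χ²_{0.975,32} = 18.291, χ²_{0.025,32} = 49.480
Rejection region: χ² < 18.291 or χ² > 49.480
Decision: fail to reject H₀

Answer: χ² = 35.2000, fail to reject H₀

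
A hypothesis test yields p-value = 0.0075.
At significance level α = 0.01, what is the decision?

Answer: reject H₀

Derivation:
Compare p-value to α:
0.0075 < 0.01
Decision: reject H₀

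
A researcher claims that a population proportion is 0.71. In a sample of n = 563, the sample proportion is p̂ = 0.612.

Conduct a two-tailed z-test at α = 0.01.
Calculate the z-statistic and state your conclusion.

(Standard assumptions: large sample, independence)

H₀: p = 0.71, H₁: p ≠ 0.71
Standard error: SE = √(p₀(1-p₀)/n) = √(0.71×0.29/563) = 0.019124
z-statistic: z = (p̂ - p₀)/SE = (0.612 - 0.71)/0.019124 = -5.1245
Critical value: z_0.005 = ±2.576
p-value < 0.0001
Decision: reject H₀ at α = 0.01

Answer: z = -5.1245, reject H₀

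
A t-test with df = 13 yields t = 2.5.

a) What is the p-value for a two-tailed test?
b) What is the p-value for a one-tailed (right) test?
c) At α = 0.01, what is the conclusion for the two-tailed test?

Using t-distribution with df = 13:
a) Two-tailed: p = 2×P(T > 2.5) = 0.0266
b) One-tailed: p = P(T > 2.5) = 0.0133
c) 0.0266 ≥ 0.01, fail to reject H₀

Answer: a) 0.0266, b) 0.0133, c) fail to reject H₀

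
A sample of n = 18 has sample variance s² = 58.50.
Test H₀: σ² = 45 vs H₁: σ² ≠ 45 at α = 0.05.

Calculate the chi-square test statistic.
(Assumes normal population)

Answer: χ² = 22.1000, fail to reject H₀

Derivation:
df = n - 1 = 17
χ² = (n-1)s²/σ₀² = 17×58.50/45 = 22.1000
Critical values: χ²_{0.975,17} = 7.564, χ²_{0.025,17} = 30.191
Rejection region: χ² < 7.564 or χ² > 30.191
Decision: fail to reject H₀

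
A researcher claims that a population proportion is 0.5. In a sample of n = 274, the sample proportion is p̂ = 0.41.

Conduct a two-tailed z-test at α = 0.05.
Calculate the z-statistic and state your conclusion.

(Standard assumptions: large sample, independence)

Answer: z = -2.9795, reject H₀

Derivation:
H₀: p = 0.5, H₁: p ≠ 0.5
Standard error: SE = √(p₀(1-p₀)/n) = √(0.5×0.5/274) = 0.030206
z-statistic: z = (p̂ - p₀)/SE = (0.41 - 0.5)/0.030206 = -2.9795
Critical value: z_0.025 = ±1.960
p-value = 0.0029
Decision: reject H₀ at α = 0.05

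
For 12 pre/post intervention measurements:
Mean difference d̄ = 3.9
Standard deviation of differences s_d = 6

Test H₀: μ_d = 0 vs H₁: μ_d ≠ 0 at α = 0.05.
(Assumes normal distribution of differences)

df = n - 1 = 11
SE = s_d/√n = 6/√12 = 1.7321
t = d̄/SE = 3.9/1.7321 = 2.2516
Critical value: t_{0.025,11} = ±2.201
p-value ≈ 0.0458
Decision: reject H₀

Answer: t = 2.2516, reject H₀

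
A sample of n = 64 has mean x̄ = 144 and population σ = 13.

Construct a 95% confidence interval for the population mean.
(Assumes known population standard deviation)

Confidence level: 95%, α = 0.05
z_0.025 = 1.960
SE = σ/√n = 13/√64 = 1.6250
Margin of error = 1.960 × 1.6250 = 3.1850
CI: x̄ ± margin = 144 ± 3.1850
CI: (140.8150, 147.1850)

Answer: (140.8150, 147.1850)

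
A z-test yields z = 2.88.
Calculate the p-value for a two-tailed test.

For z = 2.88:
p = 2×P(Z > |2.88|) = 2×(1 - Φ(2.88)) = 0.0040

Answer: p-value ≈ 0.0040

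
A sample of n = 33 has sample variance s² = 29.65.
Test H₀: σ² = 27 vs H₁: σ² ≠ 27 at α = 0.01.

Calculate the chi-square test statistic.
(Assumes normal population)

Answer: χ² = 35.1407, fail to reject H₀

Derivation:
df = n - 1 = 32
χ² = (n-1)s²/σ₀² = 32×29.65/27 = 35.1407
Critical values: χ²_{0.995,32} = 15.134, χ²_{0.005,32} = 56.328
Rejection region: χ² < 15.134 or χ² > 56.328
Decision: fail to reject H₀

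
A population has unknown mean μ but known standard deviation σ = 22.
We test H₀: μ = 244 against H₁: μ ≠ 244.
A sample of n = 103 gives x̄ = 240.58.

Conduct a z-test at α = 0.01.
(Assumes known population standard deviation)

Standard error: SE = σ/√n = 22/√103 = 2.1677
z-statistic: z = (x̄ - μ₀)/SE = (240.58 - 244)/2.1677 = -1.5777
Critical value: ±2.576
p-value = 0.1146
Decision: fail to reject H₀

Answer: z = -1.5777, fail to reject H₀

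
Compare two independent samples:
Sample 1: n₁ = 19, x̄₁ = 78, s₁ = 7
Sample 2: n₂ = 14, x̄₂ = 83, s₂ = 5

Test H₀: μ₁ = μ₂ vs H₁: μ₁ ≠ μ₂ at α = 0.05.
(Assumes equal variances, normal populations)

Pooled variance: s²_p = [18×7² + 13×5²]/(31) = 38.9355
s_p = 6.2398
SE = s_p×√(1/n₁ + 1/n₂) = 6.2398×√(1/19 + 1/14) = 2.1978
t = (x̄₁ - x̄₂)/SE = (78 - 83)/2.1978 = -2.2750
df = 31, t-critical = ±2.040
Decision: reject H₀

Answer: t = -2.2750, reject H₀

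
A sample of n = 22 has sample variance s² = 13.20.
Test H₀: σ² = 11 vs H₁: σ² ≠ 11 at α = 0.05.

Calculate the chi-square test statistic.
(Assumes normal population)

df = n - 1 = 21
χ² = (n-1)s²/σ₀² = 21×13.20/11 = 25.2000
Critical values: χ²_{0.975,21} = 10.283, χ²_{0.025,21} = 35.479
Rejection region: χ² < 10.283 or χ² > 35.479
Decision: fail to reject H₀

Answer: χ² = 25.2000, fail to reject H₀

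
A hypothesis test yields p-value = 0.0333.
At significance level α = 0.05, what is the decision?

Compare p-value to α:
0.0333 < 0.05
Decision: reject H₀

Answer: reject H₀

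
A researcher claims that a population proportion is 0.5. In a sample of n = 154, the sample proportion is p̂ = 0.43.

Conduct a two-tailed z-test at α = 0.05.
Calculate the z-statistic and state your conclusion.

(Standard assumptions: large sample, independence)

Answer: z = -1.7374, fail to reject H₀

Derivation:
H₀: p = 0.5, H₁: p ≠ 0.5
Standard error: SE = √(p₀(1-p₀)/n) = √(0.5×0.5/154) = 0.040291
z-statistic: z = (p̂ - p₀)/SE = (0.43 - 0.5)/0.040291 = -1.7374
Critical value: z_0.025 = ±1.960
p-value = 0.0823
Decision: fail to reject H₀ at α = 0.05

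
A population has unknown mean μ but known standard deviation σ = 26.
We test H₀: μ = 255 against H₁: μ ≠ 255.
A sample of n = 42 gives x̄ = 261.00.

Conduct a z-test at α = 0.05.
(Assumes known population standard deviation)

Standard error: SE = σ/√n = 26/√42 = 4.0119
z-statistic: z = (x̄ - μ₀)/SE = (261.00 - 255)/4.0119 = 1.4956
Critical value: ±1.960
p-value = 0.1348
Decision: fail to reject H₀

Answer: z = 1.4956, fail to reject H₀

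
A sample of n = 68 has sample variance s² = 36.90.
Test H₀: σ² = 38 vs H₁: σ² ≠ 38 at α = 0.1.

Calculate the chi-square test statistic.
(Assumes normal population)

df = n - 1 = 67
χ² = (n-1)s²/σ₀² = 67×36.90/38 = 65.0605
Critical values: χ²_{0.95,67} = 49.162, χ²_{0.05,67} = 87.108
Rejection region: χ² < 49.162 or χ² > 87.108
Decision: fail to reject H₀

Answer: χ² = 65.0605, fail to reject H₀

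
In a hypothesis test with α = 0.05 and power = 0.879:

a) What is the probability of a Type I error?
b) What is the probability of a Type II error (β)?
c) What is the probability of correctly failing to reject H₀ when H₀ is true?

a) Type I error probability = α = 0.05
b) Power = P(reject H₀ | H₁ true) = 1 - β = 0.879, so Type II error probability = β = 1 - Power = 0.121
c) P(fail to reject H₀ | H₀ true) = 1 - α = 0.95

Answer: a) 0.05, b) 0.121, c) 0.95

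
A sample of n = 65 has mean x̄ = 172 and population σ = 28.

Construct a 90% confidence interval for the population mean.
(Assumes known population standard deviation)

Confidence level: 90%, α = 0.1
z_0.05 = 1.645
SE = σ/√n = 28/√65 = 3.4730
Margin of error = 1.645 × 3.4730 = 5.7131
CI: x̄ ± margin = 172 ± 5.7131
CI: (166.2869, 177.7131)

Answer: (166.2869, 177.7131)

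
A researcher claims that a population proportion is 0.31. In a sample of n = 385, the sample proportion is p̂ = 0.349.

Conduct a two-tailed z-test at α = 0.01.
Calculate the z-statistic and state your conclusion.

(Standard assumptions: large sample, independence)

Answer: z = 1.6546, fail to reject H₀

Derivation:
H₀: p = 0.31, H₁: p ≠ 0.31
Standard error: SE = √(p₀(1-p₀)/n) = √(0.31×0.69/385) = 0.023571
z-statistic: z = (p̂ - p₀)/SE = (0.349 - 0.31)/0.023571 = 1.6546
Critical value: z_0.005 = ±2.576
p-value = 0.0980
Decision: fail to reject H₀ at α = 0.01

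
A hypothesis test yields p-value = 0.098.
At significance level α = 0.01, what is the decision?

Compare p-value to α:
0.098 ≥ 0.01
Decision: fail to reject H₀

Answer: fail to reject H₀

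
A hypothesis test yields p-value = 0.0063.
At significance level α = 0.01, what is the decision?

Compare p-value to α:
0.0063 < 0.01
Decision: reject H₀

Answer: reject H₀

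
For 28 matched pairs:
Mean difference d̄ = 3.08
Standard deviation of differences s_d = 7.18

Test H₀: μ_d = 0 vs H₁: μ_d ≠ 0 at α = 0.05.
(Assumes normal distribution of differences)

df = n - 1 = 27
SE = s_d/√n = 7.18/√28 = 1.3569
t = d̄/SE = 3.08/1.3569 = 2.2699
Critical value: t_{0.025,27} = ±2.052
p-value ≈ 0.0314
Decision: reject H₀

Answer: t = 2.2699, reject H₀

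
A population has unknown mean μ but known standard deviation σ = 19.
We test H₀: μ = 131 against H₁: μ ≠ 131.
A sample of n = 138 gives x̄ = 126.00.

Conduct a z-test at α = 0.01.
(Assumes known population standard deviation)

Answer: z = -3.0914, reject H₀

Derivation:
Standard error: SE = σ/√n = 19/√138 = 1.6174
z-statistic: z = (x̄ - μ₀)/SE = (126.00 - 131)/1.6174 = -3.0914
Critical value: ±2.576
p-value = 0.0020
Decision: reject H₀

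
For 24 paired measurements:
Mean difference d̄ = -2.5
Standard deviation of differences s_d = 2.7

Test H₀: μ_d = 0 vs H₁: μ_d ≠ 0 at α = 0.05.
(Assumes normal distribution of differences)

df = n - 1 = 23
SE = s_d/√n = 2.7/√24 = 0.5511
t = d̄/SE = -2.5/0.5511 = -4.5364
Critical value: t_{0.025,23} = ±2.069
p-value ≈ 0.0001
Decision: reject H₀

Answer: t = -4.5364, reject H₀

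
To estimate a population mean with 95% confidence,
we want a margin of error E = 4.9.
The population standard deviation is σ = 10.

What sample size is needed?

Answer: n = 16

Derivation:
z_0.025 = 1.960
n = (z×σ/E)² = (1.960×10/4.9)²
n = 16.0000
Already a whole number: n = 16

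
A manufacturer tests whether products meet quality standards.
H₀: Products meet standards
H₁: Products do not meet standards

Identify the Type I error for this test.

Type I error: rejecting H₀ when it is actually true (false positive).
Type II error: failing to reject H₀ when H₁ is actually true (false negative).

Answer: Rejecting good products that actually meet standards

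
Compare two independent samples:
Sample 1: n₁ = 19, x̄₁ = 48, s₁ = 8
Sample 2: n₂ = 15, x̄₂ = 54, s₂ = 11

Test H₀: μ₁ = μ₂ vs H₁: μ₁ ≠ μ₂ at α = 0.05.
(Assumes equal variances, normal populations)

Answer: t = -1.8420, fail to reject H₀

Derivation:
Pooled variance: s²_p = [18×8² + 14×11²]/(32) = 88.9375
s_p = 9.4307
SE = s_p×√(1/n₁ + 1/n₂) = 9.4307×√(1/19 + 1/15) = 3.2573
t = (x̄₁ - x̄₂)/SE = (48 - 54)/3.2573 = -1.8420
df = 32, t-critical = ±2.037
Decision: fail to reject H₀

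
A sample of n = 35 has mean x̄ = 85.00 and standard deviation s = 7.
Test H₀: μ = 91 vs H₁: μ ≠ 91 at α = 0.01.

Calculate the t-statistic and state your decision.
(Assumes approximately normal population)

Answer: t = -5.0710, reject H₀

Derivation:
df = n - 1 = 34
SE = s/√n = 7/√35 = 1.1832
t = (x̄ - μ₀)/SE = (85.00 - 91)/1.1832 = -5.0710
Critical value: t_{0.005,34} = ±2.728
p-value < 0.0001
Decision: reject H₀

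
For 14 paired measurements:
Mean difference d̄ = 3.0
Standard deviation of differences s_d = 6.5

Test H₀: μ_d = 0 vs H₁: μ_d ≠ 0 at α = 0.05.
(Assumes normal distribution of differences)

Answer: t = 1.7269, fail to reject H₀

Derivation:
df = n - 1 = 13
SE = s_d/√n = 6.5/√14 = 1.7372
t = d̄/SE = 3.0/1.7372 = 1.7269
Critical value: t_{0.025,13} = ±2.160
p-value ≈ 0.1079
Decision: fail to reject H₀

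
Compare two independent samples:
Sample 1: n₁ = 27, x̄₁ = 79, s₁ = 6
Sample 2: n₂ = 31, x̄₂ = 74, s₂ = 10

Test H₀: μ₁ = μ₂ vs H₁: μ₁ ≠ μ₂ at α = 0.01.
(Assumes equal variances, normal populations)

Answer: t = 2.2656, fail to reject H₀

Derivation:
Pooled variance: s²_p = [26×6² + 30×10²]/(56) = 70.2857
s_p = 8.3837
SE = s_p×√(1/n₁ + 1/n₂) = 8.3837×√(1/27 + 1/31) = 2.2069
t = (x̄₁ - x̄₂)/SE = (79 - 74)/2.2069 = 2.2656
df = 56, t-critical = ±2.667
Decision: fail to reject H₀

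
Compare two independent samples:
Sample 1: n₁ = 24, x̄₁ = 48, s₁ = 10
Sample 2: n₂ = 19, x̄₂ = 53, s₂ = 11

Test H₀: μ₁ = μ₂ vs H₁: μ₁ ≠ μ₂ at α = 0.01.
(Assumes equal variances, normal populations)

Pooled variance: s²_p = [23×10² + 18×11²]/(41) = 109.2195
s_p = 10.4508
SE = s_p×√(1/n₁ + 1/n₂) = 10.4508×√(1/24 + 1/19) = 3.2092
t = (x̄₁ - x̄₂)/SE = (48 - 53)/3.2092 = -1.5580
df = 41, t-critical = ±2.701
Decision: fail to reject H₀

Answer: t = -1.5580, fail to reject H₀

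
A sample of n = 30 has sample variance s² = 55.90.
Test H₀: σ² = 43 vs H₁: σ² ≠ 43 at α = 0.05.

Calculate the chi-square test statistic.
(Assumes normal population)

df = n - 1 = 29
χ² = (n-1)s²/σ₀² = 29×55.90/43 = 37.7000
Critical values: χ²_{0.975,29} = 16.047, χ²_{0.025,29} = 45.722
Rejection region: χ² < 16.047 or χ² > 45.722
Decision: fail to reject H₀

Answer: χ² = 37.7000, fail to reject H₀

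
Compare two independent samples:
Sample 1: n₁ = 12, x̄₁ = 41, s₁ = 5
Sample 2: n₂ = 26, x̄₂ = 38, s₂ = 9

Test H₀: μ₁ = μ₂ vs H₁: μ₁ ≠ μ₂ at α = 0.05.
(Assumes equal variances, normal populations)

Pooled variance: s²_p = [11×5² + 25×9²]/(36) = 63.8889
s_p = 7.9931
SE = s_p×√(1/n₁ + 1/n₂) = 7.9931×√(1/12 + 1/26) = 2.7895
t = (x̄₁ - x̄₂)/SE = (41 - 38)/2.7895 = 1.0755
df = 36, t-critical = ±2.028
Decision: fail to reject H₀

Answer: t = 1.0755, fail to reject H₀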